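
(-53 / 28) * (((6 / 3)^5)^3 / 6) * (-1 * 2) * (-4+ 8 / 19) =-73994.91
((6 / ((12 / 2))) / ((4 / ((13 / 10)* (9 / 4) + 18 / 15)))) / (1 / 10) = 165 / 16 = 10.31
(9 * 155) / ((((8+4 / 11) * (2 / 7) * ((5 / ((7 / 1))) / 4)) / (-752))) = -56543256 / 23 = -2458402.43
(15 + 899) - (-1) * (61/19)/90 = 1563001/1710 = 914.04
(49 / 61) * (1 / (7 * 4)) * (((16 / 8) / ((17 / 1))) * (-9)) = -63 / 2074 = -0.03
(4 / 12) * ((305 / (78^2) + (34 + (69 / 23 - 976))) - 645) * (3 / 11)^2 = -9636751 / 245388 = -39.27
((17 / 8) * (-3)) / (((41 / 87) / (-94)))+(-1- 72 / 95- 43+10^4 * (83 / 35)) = 2720077139 / 109060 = 24941.11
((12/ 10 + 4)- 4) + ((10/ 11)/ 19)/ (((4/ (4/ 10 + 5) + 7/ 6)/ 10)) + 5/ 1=694337/ 107635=6.45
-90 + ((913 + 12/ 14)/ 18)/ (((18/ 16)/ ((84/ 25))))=41602/ 675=61.63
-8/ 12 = -0.67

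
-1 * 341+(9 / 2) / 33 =-7499 / 22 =-340.86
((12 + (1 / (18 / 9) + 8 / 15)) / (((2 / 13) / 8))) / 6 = 5083 / 45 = 112.96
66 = 66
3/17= 0.18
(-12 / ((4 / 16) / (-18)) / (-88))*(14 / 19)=-1512 / 209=-7.23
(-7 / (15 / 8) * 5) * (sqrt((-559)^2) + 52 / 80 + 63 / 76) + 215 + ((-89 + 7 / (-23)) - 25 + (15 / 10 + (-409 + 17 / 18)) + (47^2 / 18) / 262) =-36984991721 / 3434820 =-10767.67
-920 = -920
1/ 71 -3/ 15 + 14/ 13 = 4112/ 4615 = 0.89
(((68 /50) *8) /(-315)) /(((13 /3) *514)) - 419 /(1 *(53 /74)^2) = -816.82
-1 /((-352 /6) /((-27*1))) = -81 /176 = -0.46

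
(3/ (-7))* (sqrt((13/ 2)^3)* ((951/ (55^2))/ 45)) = -4121* sqrt(26)/ 423500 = -0.05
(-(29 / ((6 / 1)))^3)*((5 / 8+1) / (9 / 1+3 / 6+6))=-317057 / 26784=-11.84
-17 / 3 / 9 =-17 / 27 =-0.63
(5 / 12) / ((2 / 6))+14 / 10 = 53 / 20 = 2.65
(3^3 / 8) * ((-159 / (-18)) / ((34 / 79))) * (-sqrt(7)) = -37683 * sqrt(7) / 544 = -183.27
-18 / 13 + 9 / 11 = -81 / 143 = -0.57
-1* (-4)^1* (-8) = -32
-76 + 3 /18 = -455 /6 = -75.83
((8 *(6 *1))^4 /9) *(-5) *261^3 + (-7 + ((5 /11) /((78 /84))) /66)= -52434117918726.99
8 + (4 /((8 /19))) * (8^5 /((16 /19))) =369672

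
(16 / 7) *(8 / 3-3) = -16 / 21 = -0.76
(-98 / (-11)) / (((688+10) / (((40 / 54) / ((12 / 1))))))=245 / 310959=0.00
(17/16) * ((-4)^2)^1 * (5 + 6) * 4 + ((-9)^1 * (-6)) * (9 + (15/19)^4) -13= 161855691/130321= 1241.98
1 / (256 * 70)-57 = -1021439 / 17920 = -57.00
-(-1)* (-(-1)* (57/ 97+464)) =45065/ 97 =464.59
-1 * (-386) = 386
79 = 79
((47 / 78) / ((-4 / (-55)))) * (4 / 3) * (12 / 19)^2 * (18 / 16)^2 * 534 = 55905795 / 18772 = 2978.15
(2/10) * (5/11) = 1/11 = 0.09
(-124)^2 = 15376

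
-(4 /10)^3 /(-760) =0.00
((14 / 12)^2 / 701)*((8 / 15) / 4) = 49 / 189270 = 0.00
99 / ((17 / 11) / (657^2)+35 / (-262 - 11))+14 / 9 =-54886907221 / 71220096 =-770.67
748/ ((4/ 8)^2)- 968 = 2024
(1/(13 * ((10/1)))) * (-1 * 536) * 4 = -1072/65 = -16.49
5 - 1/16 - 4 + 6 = 111/16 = 6.94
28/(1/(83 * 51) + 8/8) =59262/2117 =27.99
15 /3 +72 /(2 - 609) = 4.88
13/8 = 1.62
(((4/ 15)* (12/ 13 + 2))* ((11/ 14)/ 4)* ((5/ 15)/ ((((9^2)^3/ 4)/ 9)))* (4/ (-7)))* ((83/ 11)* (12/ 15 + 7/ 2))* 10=-1084976/ 1692639585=-0.00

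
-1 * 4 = -4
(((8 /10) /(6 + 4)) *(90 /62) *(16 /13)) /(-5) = -288 /10075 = -0.03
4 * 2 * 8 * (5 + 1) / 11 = 34.91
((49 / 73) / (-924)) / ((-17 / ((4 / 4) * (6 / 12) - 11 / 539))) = 0.00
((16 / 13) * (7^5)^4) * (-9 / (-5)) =11490086346856128144 / 65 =176770559182401971.45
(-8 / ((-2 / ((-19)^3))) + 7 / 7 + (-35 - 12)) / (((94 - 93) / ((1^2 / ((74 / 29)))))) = -398489 / 37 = -10769.97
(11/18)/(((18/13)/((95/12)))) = 13585/3888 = 3.49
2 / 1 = 2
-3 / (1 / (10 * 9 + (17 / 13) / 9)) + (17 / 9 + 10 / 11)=-344450 / 1287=-267.64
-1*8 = -8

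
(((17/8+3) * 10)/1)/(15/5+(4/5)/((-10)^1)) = 5125/292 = 17.55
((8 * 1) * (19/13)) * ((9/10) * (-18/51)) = -4104/1105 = -3.71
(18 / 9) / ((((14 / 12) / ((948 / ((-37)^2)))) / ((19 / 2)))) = 108072 / 9583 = 11.28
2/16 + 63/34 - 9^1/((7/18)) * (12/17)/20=5527/4760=1.16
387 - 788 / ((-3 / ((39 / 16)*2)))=3335 / 2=1667.50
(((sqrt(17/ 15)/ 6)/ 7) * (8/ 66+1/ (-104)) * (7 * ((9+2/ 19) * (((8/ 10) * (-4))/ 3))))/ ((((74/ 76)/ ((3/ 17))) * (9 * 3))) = -132518 * sqrt(255)/ 1639284075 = -0.00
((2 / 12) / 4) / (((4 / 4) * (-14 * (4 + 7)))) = -1 / 3696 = -0.00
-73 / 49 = -1.49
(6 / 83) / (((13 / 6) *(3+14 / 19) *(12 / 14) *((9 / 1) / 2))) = 532 / 229827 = 0.00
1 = 1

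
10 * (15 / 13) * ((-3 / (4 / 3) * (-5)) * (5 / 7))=16875 / 182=92.72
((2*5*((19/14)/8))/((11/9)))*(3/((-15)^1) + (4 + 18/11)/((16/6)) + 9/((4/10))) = 918441/27104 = 33.89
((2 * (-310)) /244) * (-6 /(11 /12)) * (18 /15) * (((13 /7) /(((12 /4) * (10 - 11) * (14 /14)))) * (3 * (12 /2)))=-1044576 /4697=-222.39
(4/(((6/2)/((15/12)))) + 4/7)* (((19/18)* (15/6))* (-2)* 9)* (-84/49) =8930/49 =182.24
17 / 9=1.89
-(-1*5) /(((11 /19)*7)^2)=1805 /5929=0.30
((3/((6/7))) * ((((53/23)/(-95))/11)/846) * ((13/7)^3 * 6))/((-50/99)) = 0.00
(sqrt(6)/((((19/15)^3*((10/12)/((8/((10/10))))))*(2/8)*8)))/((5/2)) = 6480*sqrt(6)/6859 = 2.31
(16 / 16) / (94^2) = 1 / 8836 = 0.00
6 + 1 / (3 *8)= 145 / 24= 6.04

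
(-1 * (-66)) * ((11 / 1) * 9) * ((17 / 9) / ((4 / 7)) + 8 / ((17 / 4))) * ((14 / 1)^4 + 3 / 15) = 44275630905 / 34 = 1302224438.38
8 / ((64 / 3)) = 3 / 8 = 0.38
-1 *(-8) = 8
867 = 867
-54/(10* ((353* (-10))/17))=459/17650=0.03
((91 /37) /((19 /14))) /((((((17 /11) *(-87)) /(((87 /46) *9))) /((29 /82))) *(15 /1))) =-609609 /112697930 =-0.01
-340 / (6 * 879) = -170 / 2637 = -0.06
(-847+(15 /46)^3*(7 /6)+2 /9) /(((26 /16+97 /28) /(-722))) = 197308750121 /1642545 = 120123.80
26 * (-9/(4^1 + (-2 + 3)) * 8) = -1872/5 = -374.40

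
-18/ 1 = -18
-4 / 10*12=-4.80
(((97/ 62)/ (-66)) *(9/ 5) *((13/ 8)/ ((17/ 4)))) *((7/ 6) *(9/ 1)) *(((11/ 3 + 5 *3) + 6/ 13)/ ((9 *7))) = -36181/ 695640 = -0.05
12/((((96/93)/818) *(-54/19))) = -240901/72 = -3345.85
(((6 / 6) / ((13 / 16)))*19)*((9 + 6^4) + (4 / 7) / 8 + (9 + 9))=2815496 / 91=30939.52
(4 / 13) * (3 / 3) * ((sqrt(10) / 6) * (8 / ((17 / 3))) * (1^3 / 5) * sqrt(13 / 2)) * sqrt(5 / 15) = 16 * sqrt(195) / 3315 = 0.07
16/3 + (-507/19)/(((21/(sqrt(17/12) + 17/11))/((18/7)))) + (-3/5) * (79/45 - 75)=11324062/256025 - 507 * sqrt(51)/931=40.34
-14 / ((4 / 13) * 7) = -6.50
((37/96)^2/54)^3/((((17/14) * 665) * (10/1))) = 2565726409/995293593718279372800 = 0.00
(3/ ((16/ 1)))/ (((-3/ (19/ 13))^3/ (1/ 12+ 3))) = -253783/ 3796416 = -0.07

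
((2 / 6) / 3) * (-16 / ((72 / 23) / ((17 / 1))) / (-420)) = 391 / 17010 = 0.02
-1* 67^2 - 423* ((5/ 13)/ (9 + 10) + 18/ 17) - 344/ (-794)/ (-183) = -1508665866752/ 305061549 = -4945.45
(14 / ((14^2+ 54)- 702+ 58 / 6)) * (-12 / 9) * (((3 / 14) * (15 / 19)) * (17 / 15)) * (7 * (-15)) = -21420 / 25213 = -0.85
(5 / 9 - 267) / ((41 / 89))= -213422 / 369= -578.38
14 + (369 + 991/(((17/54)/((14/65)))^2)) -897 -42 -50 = -173548974/1221025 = -142.13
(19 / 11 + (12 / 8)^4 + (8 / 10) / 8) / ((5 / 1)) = 6063 / 4400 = 1.38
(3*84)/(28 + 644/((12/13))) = 108/311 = 0.35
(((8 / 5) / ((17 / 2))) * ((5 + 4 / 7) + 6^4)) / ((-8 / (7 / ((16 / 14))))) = -63777 / 340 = -187.58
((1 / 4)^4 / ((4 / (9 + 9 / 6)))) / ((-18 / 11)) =-77 / 12288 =-0.01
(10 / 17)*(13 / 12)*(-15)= -325 / 34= -9.56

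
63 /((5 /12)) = 756 /5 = 151.20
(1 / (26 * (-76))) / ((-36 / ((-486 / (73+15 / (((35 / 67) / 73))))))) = -189 / 60007168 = -0.00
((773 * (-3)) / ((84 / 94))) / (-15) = 36331 / 210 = 173.00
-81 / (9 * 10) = -9 / 10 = -0.90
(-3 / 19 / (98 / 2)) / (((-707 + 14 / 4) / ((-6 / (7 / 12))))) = -144 / 3056473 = -0.00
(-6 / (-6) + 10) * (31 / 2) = 341 / 2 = 170.50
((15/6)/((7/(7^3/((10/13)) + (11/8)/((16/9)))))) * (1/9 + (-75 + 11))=-164375825/16128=-10191.95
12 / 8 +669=1341 / 2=670.50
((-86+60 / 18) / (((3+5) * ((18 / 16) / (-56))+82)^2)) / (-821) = 777728 / 51732578607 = 0.00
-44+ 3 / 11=-481 / 11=-43.73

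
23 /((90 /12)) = 46 /15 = 3.07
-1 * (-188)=188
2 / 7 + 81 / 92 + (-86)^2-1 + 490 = 5078691 / 644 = 7886.17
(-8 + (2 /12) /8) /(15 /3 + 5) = -0.80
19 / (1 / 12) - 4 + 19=243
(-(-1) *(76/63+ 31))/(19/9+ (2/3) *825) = 2029/34783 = 0.06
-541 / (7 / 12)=-6492 / 7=-927.43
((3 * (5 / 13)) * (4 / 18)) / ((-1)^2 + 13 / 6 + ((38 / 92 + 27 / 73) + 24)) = 8395 / 915083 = 0.01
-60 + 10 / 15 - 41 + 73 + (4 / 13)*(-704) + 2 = -9436 / 39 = -241.95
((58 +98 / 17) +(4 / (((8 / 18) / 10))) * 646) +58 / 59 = 58379362 / 1003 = 58204.75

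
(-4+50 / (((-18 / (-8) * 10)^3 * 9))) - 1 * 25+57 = 918556 / 32805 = 28.00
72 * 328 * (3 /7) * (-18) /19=-1275264 /133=-9588.45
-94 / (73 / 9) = -846 / 73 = -11.59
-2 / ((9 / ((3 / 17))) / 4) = -8 / 51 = -0.16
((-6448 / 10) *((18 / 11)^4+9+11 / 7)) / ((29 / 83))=-32741.14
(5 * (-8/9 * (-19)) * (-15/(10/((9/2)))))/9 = -190/3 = -63.33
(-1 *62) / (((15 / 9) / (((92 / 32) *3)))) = -6417 / 20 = -320.85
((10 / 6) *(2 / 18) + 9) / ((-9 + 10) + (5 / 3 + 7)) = 248 / 261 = 0.95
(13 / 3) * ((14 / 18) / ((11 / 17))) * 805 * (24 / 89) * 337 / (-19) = -3357423160 / 167409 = -20055.21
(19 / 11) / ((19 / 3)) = 3 / 11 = 0.27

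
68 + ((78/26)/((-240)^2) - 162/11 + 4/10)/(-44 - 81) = 1798225909/26400000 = 68.11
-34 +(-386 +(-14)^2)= -224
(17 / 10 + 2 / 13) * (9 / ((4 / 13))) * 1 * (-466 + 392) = -80253 / 20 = -4012.65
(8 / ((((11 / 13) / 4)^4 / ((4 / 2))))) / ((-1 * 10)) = -58492928 / 73205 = -799.03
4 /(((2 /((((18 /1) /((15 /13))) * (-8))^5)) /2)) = -378427718762496 /3125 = -121096870004.00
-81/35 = -2.31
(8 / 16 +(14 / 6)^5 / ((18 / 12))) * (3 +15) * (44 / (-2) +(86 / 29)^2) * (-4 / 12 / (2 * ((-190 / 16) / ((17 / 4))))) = -660.87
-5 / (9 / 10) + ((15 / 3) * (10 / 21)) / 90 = -5.53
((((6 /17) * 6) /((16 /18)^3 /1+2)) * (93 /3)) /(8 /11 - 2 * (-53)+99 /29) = 129763458 /588335575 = 0.22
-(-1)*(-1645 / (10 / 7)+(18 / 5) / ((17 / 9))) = -195431 / 170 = -1149.59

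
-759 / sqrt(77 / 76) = -138 *sqrt(1463) / 7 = -754.06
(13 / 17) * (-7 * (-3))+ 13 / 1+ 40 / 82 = 20594 / 697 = 29.55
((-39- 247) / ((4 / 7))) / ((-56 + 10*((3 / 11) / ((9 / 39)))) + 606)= -11011 / 12360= -0.89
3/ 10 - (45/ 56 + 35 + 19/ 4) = -11271/ 280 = -40.25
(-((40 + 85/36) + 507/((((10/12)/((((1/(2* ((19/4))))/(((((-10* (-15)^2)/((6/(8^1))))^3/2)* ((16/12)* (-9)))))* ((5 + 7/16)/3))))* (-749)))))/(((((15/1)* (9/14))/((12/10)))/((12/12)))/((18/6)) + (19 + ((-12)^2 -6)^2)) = -72340916666665033/32558840610000000000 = -0.00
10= 10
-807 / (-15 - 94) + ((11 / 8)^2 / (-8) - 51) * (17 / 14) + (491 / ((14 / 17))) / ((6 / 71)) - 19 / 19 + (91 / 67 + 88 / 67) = 1099629831875 / 157043712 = 7002.06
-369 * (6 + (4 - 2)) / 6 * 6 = -2952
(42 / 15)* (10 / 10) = 2.80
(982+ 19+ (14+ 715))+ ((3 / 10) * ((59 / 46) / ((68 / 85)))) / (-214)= 136240783 / 78752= 1730.00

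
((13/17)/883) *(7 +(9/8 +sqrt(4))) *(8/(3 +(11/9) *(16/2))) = 9477/1726265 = 0.01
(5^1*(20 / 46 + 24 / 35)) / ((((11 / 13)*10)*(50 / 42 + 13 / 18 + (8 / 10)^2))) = 47970 / 184943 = 0.26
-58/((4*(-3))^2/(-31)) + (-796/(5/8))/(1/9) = -4121969/360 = -11449.91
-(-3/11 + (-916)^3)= 768575296.27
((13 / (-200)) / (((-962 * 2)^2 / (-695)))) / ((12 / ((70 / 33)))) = 973 / 451047168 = 0.00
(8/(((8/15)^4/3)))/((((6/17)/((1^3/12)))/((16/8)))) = 286875/2048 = 140.08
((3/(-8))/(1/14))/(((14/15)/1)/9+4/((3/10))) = -2835/7256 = -0.39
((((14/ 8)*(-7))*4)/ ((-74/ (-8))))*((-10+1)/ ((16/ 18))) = 3969/ 74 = 53.64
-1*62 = -62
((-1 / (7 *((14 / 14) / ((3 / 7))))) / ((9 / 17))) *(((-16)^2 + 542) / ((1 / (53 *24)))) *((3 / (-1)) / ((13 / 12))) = 325072.88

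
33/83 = 0.40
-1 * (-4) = 4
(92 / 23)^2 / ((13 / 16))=256 / 13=19.69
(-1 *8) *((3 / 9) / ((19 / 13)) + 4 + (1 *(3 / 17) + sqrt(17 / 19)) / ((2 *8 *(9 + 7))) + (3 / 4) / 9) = -1069675 / 31008 - sqrt(323) / 608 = -34.53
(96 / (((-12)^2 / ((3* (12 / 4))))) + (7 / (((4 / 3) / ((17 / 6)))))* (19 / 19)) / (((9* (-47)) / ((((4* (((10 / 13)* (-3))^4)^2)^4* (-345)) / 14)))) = 18979868121013123416000000000000000000000000000000000 / 145674377782580589742119040216950357449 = 130289680381134.90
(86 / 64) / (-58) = -43 / 1856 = -0.02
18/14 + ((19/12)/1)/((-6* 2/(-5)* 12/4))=4553/3024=1.51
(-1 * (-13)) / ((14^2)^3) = 13 / 7529536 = 0.00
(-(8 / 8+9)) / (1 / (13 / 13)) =-10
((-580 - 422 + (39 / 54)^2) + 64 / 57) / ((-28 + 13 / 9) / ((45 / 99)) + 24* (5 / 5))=30790945 / 1059516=29.06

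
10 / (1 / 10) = 100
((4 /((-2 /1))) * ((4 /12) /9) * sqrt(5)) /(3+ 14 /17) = -34 * sqrt(5) /1755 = -0.04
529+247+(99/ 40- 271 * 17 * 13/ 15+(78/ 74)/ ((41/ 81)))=-584744507/ 182040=-3212.18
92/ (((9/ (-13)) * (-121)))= 1196/ 1089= 1.10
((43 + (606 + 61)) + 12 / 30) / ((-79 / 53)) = -188256 / 395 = -476.60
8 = 8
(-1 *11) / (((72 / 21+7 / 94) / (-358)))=2591204 / 2305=1124.17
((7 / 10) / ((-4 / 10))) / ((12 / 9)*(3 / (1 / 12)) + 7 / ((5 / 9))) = -0.03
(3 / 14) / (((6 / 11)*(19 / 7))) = 11 / 76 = 0.14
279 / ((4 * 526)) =279 / 2104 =0.13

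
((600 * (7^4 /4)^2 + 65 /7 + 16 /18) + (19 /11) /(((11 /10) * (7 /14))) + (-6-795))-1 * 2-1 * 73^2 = 3295787566255 /15246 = 216173918.82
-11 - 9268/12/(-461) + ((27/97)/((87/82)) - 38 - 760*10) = -29749970596/3890379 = -7647.06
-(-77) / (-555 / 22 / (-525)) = 59290 / 37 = 1602.43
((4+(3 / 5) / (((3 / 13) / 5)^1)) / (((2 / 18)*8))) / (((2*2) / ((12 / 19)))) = 459 / 152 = 3.02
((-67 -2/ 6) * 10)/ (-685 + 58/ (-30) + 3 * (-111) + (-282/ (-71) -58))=717100/ 1143769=0.63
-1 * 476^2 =-226576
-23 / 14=-1.64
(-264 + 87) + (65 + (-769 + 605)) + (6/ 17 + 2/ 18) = -42157/ 153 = -275.54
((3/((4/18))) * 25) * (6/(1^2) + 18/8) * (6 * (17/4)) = 1136025/16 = 71001.56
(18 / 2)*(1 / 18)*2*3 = 3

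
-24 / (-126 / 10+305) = -0.08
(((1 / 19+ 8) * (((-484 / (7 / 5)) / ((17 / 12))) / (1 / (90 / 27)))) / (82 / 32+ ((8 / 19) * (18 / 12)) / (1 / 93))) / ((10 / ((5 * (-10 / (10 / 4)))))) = 5575680 / 26089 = 213.72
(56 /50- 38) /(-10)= 461 /125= 3.69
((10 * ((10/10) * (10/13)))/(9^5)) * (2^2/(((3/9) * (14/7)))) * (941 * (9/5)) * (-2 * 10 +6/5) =-24.89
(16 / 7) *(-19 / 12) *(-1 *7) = 76 / 3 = 25.33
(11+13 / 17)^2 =40000 / 289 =138.41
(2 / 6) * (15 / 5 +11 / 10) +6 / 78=563 / 390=1.44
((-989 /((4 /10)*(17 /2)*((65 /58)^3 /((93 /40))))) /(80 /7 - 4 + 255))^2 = 246571312954242175641 /73552306341762015625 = 3.35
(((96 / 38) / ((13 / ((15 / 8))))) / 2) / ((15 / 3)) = 0.04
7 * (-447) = -3129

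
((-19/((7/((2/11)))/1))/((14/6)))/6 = -19/539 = -0.04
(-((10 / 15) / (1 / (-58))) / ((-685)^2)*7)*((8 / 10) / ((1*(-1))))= -3248 / 7038375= -0.00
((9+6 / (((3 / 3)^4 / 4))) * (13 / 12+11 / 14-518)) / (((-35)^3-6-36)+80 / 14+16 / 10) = 2384525 / 6007356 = 0.40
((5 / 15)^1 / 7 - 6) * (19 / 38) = -125 / 42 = -2.98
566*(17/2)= 4811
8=8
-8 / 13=-0.62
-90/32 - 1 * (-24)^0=-61/16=-3.81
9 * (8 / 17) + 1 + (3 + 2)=174 / 17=10.24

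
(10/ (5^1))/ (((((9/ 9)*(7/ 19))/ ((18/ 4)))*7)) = 171/ 49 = 3.49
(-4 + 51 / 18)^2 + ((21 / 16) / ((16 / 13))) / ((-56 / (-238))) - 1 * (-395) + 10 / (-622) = 1148984783 / 2866176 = 400.88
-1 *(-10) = 10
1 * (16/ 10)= 8/ 5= 1.60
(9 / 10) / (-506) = -9 / 5060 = -0.00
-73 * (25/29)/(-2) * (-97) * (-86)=7612075/29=262485.34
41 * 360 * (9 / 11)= 132840 / 11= 12076.36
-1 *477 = -477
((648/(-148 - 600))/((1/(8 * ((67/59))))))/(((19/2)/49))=-8509536/209627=-40.59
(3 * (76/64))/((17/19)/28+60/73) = 553413/132644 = 4.17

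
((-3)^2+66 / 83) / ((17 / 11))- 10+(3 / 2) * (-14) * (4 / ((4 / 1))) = -34798 / 1411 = -24.66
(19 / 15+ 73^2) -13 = 79759 / 15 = 5317.27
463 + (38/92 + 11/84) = 895567/1932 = 463.54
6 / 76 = 3 / 38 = 0.08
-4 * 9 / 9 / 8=-1 / 2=-0.50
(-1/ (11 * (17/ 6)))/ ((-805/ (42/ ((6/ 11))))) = 6/ 1955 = 0.00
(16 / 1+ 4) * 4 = 80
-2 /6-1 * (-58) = 173 /3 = 57.67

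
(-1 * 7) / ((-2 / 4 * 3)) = 14 / 3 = 4.67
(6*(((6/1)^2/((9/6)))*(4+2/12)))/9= 200/3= 66.67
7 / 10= 0.70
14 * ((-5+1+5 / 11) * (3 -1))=-1092 / 11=-99.27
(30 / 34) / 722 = 15 / 12274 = 0.00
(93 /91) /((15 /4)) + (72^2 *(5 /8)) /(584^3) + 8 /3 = 99887669881 /33984525120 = 2.94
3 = 3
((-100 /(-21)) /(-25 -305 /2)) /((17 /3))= -40 /8449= -0.00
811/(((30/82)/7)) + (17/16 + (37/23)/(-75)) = 428301613/27600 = 15518.17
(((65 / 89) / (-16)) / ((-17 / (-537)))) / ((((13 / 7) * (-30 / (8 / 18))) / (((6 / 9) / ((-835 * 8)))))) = -1253 / 1091538720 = -0.00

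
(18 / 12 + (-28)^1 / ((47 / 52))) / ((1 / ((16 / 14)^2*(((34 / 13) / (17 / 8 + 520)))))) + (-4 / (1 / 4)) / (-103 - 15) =-0.06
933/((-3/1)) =-311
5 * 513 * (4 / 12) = 855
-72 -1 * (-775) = 703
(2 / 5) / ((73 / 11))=0.06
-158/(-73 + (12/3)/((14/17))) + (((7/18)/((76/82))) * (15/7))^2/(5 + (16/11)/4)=401407679/162553968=2.47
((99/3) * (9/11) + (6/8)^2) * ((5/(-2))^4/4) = 275625/1024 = 269.17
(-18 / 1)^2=324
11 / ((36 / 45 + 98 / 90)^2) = 891 / 289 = 3.08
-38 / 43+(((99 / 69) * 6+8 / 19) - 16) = -7.85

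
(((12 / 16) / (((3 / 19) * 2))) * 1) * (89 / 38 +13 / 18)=131 / 18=7.28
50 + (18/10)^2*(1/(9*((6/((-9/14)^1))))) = 34973/700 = 49.96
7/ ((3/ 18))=42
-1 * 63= -63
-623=-623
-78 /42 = -1.86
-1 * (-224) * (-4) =-896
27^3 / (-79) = -19683 / 79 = -249.15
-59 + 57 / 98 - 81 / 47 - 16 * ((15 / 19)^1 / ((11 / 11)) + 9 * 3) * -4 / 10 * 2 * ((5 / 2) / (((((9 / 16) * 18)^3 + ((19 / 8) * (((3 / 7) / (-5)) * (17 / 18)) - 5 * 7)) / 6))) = -258635745522583 / 4717824518666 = -54.82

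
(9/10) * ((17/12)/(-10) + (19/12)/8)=81/1600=0.05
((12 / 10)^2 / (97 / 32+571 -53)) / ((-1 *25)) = -1152 / 10420625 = -0.00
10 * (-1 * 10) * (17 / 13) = -1700 / 13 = -130.77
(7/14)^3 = 1/8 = 0.12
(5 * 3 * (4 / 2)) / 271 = 30 / 271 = 0.11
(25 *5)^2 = 15625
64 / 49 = 1.31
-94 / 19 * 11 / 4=-517 / 38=-13.61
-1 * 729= -729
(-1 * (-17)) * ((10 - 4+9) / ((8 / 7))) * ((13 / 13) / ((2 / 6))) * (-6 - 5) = -58905 / 8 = -7363.12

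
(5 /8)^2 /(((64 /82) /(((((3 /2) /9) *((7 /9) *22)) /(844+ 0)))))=78925 /46669824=0.00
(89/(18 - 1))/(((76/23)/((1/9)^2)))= 2047/104652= 0.02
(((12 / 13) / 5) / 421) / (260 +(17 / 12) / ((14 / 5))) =2016 / 1197629225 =0.00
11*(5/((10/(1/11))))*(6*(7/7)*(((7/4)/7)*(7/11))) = 21/44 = 0.48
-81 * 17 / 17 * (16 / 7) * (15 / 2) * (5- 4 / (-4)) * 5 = -291600 / 7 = -41657.14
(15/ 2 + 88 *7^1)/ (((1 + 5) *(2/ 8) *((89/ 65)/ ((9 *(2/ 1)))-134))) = -486330/ 156691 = -3.10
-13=-13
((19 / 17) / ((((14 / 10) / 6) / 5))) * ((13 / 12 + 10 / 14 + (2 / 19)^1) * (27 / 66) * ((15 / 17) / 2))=10249875 / 1246168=8.23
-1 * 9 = -9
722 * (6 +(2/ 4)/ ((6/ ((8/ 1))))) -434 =13138/ 3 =4379.33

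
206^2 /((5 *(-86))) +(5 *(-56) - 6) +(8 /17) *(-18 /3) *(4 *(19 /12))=-1471396 /3655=-402.57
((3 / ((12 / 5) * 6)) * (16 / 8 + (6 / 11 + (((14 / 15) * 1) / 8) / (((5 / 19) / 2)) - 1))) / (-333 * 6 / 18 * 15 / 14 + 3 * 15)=-28091 / 4098600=-0.01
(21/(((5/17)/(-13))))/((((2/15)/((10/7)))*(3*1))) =-3315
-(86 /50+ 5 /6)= -2.55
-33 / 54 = -11 / 18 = -0.61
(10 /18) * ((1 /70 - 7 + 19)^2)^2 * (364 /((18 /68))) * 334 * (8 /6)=73850377452606508 /10418625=7088303634.37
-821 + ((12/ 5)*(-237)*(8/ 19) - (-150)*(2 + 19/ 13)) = -668461/ 1235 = -541.26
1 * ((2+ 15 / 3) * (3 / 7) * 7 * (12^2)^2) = 435456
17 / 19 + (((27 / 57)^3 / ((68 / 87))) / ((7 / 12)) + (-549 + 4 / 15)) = -6704506471 / 12243315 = -547.61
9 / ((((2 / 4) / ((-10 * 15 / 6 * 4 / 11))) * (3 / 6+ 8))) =-3600 / 187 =-19.25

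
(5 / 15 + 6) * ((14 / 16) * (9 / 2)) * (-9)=-3591 / 16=-224.44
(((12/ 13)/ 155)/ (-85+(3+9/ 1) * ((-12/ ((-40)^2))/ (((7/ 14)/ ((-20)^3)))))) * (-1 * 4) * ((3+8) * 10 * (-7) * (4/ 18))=4928/ 1638195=0.00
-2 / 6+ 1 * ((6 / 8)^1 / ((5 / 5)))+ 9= 113 / 12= 9.42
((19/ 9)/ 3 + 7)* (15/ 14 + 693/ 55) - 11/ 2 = 62887/ 630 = 99.82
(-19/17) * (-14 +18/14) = 1691/119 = 14.21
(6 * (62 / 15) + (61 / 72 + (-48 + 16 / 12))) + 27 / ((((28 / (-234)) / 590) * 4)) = -83924419 / 2520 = -33303.34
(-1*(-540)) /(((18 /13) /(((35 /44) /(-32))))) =-9.69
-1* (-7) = 7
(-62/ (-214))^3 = 0.02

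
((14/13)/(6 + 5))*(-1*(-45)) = 4.41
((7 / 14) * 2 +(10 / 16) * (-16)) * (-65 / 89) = 585 / 89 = 6.57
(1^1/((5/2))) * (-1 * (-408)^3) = 135834624/5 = 27166924.80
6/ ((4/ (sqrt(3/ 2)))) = 3 * sqrt(6)/ 4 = 1.84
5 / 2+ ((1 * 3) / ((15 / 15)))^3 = 29.50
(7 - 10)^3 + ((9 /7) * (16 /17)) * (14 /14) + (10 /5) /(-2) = -3188 /119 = -26.79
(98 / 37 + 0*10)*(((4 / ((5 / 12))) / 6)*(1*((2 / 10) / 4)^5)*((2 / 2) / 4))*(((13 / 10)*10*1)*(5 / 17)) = 637 / 503200000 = 0.00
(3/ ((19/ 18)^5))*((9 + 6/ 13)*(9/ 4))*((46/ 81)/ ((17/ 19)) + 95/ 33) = 54249969672/ 316810351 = 171.24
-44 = -44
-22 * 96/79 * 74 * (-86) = 13440768/79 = 170136.30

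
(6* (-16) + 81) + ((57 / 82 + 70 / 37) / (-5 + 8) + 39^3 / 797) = 60.29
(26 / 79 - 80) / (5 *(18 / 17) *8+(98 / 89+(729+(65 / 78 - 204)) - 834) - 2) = 57136932 / 191276143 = 0.30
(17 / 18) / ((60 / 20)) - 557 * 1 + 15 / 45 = -30043 / 54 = -556.35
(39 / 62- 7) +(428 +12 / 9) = 78671 / 186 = 422.96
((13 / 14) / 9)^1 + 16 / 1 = 2029 / 126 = 16.10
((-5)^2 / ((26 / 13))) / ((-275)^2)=1 / 6050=0.00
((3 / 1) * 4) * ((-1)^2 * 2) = 24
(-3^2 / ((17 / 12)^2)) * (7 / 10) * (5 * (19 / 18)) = -4788 / 289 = -16.57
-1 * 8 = -8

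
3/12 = 1/4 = 0.25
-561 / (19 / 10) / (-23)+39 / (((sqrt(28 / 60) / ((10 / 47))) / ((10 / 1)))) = 5610 / 437+3900 * sqrt(105) / 329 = 134.31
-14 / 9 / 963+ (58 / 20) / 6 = 83501 / 173340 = 0.48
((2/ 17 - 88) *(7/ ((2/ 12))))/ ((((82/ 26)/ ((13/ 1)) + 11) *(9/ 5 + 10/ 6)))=-611793/ 6460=-94.70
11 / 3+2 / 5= 61 / 15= 4.07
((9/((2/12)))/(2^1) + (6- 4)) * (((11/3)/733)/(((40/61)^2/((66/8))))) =13056989/4691200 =2.78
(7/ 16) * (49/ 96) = 0.22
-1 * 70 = -70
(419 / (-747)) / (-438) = 419 / 327186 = 0.00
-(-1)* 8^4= 4096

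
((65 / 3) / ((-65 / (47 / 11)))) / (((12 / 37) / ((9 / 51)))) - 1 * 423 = -950951 / 2244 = -423.77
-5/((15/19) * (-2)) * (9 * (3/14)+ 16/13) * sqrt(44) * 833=1300075 * sqrt(11)/78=55280.27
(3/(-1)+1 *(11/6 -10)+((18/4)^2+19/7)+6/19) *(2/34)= 19333/27132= 0.71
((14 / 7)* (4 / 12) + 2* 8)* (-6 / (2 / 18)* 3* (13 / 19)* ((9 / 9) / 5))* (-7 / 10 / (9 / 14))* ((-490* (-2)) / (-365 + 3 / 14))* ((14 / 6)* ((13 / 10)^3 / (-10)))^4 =-12222103021506886806571 / 163743187500000000000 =-74.64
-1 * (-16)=16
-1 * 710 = -710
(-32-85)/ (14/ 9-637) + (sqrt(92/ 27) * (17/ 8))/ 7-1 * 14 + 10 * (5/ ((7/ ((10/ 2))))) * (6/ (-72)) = -576203/ 34314 + 17 * sqrt(69)/ 252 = -16.23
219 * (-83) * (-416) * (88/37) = 665423616/37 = 17984422.05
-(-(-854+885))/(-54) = -31/54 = -0.57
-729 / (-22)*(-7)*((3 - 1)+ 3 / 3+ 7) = -2319.55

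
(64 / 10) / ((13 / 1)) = 32 / 65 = 0.49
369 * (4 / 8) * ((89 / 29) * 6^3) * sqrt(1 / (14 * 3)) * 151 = 89261838 * sqrt(42) / 203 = 2849669.10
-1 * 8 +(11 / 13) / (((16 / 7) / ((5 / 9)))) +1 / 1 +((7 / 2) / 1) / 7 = -11783 / 1872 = -6.29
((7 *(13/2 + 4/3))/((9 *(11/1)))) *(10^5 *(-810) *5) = -2467500000/11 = -224318181.82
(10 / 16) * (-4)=-5 / 2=-2.50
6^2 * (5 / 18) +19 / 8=99 / 8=12.38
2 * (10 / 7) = 20 / 7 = 2.86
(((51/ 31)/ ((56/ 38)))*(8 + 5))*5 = 62985/ 868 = 72.56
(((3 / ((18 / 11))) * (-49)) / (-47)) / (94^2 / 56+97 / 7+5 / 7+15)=3773 / 369843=0.01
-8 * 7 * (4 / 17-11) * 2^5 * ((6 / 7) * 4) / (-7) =-1124352 / 119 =-9448.34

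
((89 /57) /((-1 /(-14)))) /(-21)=-178 /171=-1.04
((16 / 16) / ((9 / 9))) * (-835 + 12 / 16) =-3337 / 4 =-834.25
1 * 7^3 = 343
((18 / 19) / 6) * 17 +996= 18975 / 19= 998.68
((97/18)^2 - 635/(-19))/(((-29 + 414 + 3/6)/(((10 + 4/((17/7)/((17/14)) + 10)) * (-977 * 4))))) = -6543.06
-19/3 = -6.33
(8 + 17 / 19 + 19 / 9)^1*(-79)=-148678 / 171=-869.46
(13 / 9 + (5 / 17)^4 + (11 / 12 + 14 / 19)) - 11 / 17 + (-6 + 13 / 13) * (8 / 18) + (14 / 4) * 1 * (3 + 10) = 45.74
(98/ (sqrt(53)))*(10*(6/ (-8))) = -735*sqrt(53)/ 53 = -100.96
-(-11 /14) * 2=11 /7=1.57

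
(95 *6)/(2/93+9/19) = 201438/175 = 1151.07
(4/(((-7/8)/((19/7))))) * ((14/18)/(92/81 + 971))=-5472/551201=-0.01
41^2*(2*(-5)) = -16810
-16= -16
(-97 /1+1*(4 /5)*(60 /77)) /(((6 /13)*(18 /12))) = -96473 /693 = -139.21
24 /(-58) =-12 /29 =-0.41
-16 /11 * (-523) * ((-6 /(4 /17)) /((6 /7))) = -248948 /11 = -22631.64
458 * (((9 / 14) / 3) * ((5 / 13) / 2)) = 18.87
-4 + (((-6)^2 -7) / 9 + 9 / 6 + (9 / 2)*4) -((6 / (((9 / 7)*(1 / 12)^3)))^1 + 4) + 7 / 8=-579485 / 72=-8048.40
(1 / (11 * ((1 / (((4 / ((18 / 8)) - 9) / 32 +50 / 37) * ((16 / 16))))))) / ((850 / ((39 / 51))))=31187 / 338754240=0.00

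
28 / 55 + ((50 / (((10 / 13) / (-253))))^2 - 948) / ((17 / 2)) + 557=29748599741 / 935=31816684.21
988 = 988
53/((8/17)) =901/8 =112.62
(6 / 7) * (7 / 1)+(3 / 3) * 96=102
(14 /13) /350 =1 /325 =0.00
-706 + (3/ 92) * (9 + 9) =-32449/ 46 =-705.41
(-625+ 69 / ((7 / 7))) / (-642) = 278 / 321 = 0.87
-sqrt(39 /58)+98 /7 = 14-sqrt(2262) /58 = 13.18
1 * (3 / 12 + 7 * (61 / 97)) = 1805 / 388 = 4.65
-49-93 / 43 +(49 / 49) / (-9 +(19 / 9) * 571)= -23689213 / 463024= -51.16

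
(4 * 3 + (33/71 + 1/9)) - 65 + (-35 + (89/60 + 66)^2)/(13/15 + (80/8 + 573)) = -20005569947/447708960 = -44.68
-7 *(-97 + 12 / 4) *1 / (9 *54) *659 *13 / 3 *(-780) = -732821180 / 243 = -3015725.02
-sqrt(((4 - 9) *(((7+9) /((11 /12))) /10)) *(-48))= -48 *sqrt(22) /11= -20.47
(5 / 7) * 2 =10 / 7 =1.43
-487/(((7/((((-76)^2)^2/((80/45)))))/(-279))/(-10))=-25498231535520/7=-3642604505074.29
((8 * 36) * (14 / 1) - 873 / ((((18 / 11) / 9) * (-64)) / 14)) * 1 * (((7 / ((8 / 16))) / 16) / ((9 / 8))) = 252987 / 64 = 3952.92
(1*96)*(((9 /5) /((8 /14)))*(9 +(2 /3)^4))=8344 /3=2781.33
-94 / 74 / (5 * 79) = -47 / 14615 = -0.00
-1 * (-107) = 107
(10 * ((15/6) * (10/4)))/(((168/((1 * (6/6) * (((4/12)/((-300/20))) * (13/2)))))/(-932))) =75725/1512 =50.08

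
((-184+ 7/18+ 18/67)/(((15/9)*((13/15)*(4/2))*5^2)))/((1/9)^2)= -17909991/87100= -205.63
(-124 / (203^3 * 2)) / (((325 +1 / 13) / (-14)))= 806 / 2525163893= 0.00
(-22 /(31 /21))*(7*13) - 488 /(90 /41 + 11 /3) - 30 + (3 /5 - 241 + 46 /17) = -1707.14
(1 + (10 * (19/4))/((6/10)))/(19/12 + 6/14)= 39.85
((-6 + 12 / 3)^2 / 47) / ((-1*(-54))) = 2 / 1269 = 0.00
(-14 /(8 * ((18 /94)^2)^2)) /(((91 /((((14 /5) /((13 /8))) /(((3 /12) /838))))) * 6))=-228993669968 /16632135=-13768.15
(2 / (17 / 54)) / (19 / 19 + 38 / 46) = 414 / 119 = 3.48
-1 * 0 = 0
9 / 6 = 3 / 2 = 1.50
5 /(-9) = -5 /9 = -0.56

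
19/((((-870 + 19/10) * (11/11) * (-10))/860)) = 16340/8681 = 1.88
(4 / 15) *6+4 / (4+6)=2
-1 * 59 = -59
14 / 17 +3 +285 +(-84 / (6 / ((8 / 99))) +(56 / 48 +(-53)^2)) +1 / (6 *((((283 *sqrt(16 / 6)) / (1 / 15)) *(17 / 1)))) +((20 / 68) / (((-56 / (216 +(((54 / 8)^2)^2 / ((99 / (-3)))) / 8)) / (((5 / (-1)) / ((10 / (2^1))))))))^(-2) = sqrt(6) / 1731960 +12999797540615779961 / 4195248177468150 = 3098.70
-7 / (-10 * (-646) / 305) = -427 / 1292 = -0.33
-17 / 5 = -3.40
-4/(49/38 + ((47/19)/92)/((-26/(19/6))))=-1090752/350731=-3.11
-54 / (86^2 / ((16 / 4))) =-54 / 1849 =-0.03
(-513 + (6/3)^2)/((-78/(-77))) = -502.47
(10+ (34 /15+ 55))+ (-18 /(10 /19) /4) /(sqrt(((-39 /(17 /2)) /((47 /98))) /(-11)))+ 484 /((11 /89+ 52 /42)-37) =13409633 /249780-57 * sqrt(342771) /3640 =44.52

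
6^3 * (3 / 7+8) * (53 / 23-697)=-203623632 / 161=-1264743.06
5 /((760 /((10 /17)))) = 5 /1292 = 0.00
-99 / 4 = -24.75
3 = 3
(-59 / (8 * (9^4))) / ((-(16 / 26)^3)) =129623 / 26873856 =0.00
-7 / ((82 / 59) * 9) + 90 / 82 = 397 / 738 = 0.54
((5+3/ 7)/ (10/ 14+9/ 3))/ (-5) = -19/ 65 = -0.29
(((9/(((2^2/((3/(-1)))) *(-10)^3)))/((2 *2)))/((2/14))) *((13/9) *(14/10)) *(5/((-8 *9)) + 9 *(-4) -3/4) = -1688687/1920000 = -0.88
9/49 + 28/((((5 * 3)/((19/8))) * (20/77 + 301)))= 6764999/34099590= 0.20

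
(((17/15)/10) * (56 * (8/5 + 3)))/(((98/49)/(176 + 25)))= 366758/125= 2934.06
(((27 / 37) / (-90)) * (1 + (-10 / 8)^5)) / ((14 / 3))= 18909 / 5304320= 0.00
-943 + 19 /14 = -13183 /14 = -941.64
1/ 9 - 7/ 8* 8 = -62/ 9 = -6.89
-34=-34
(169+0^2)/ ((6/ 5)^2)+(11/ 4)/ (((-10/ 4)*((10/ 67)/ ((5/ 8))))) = 162367/ 1440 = 112.75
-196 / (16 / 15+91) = -2940 / 1381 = -2.13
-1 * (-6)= 6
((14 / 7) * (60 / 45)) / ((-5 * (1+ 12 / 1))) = -8 / 195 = -0.04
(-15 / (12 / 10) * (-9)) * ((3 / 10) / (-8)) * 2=-135 / 16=-8.44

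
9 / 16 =0.56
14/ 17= 0.82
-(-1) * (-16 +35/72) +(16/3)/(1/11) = 3107/72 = 43.15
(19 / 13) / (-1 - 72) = -19 / 949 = -0.02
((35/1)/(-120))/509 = -7/12216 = -0.00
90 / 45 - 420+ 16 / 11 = -4582 / 11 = -416.55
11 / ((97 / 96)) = 1056 / 97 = 10.89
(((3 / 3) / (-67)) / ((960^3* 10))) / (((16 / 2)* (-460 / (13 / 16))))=13 / 34902481305600000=0.00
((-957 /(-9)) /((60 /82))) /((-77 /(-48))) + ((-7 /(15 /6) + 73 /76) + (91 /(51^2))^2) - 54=625381422431 /17995434660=34.75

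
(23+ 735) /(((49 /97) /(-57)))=-4190982 /49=-85530.24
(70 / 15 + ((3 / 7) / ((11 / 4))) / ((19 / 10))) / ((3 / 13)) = 270946 / 13167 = 20.58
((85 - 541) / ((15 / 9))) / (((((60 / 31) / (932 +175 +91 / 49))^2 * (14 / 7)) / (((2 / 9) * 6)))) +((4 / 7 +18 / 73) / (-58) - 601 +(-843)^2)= -2301248562619757 / 38899875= -59158250.83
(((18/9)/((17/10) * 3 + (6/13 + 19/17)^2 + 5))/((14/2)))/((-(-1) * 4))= 244205/43056657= 0.01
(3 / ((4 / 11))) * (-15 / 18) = -55 / 8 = -6.88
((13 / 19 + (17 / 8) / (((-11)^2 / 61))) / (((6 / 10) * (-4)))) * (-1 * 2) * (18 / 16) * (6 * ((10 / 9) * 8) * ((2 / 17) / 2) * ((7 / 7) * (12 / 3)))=807175 / 39083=20.65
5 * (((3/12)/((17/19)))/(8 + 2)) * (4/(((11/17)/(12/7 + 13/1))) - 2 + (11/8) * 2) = 536693/41888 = 12.81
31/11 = 2.82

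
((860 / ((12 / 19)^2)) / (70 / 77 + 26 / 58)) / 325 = 4951837 / 1013220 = 4.89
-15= -15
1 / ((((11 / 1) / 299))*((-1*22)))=-299 / 242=-1.24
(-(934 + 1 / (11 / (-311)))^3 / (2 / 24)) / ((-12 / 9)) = 8900469174123 / 1331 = 6687054225.49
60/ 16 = 15/ 4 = 3.75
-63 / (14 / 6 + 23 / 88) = -16632 / 685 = -24.28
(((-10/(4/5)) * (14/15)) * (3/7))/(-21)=5/21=0.24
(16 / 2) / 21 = 0.38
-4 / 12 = -0.33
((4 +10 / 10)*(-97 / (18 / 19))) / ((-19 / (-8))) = -1940 / 9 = -215.56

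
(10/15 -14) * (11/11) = -40/3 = -13.33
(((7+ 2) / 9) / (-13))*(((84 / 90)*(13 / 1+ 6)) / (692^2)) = -133 / 46689240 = -0.00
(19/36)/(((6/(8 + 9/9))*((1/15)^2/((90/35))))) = 12825/28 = 458.04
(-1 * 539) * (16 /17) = -507.29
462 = 462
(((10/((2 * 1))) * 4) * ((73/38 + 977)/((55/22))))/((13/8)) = 1190368/247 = 4819.30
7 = 7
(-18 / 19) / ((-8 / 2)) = 9 / 38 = 0.24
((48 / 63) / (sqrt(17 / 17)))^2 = 256 / 441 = 0.58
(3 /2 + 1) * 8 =20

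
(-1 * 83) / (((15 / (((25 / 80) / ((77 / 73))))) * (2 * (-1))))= 6059 / 7392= 0.82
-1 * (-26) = 26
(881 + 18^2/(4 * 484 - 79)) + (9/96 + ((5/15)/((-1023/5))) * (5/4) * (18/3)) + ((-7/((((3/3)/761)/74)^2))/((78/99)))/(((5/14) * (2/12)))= -623462423721446169233/1317132960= -473348130109.39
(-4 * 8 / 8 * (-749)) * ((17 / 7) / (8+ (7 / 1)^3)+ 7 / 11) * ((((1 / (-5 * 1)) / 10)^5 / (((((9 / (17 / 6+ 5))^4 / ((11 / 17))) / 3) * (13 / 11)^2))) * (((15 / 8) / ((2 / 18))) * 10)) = -549199659581551 / 661626330300000000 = -0.00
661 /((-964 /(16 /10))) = -1322 /1205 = -1.10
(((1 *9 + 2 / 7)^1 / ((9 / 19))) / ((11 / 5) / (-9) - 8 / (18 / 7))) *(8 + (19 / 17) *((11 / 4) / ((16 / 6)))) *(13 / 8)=-399689225 / 4600064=-86.89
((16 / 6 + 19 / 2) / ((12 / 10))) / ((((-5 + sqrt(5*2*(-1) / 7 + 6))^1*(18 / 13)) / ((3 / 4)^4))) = -12775 / 22528 - 365*sqrt(14) / 5632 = -0.81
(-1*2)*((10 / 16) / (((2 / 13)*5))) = -13 / 8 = -1.62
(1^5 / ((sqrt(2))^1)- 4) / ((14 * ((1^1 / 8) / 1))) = -16 / 7+2 * sqrt(2) / 7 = -1.88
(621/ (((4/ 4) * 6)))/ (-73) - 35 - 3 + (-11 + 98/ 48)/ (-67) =-4611325/ 117384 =-39.28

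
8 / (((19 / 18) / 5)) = 720 / 19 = 37.89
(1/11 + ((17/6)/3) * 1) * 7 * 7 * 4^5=51949.90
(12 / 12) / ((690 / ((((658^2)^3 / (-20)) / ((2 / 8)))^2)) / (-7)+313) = 23055724167470455832617170440370176 / 7216441664418252675609174347835856463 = 0.00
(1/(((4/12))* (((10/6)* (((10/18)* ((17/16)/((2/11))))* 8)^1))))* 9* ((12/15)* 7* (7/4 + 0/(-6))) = 142884/23375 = 6.11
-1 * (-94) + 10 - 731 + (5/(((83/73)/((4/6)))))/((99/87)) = -624.42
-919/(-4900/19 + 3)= 17461/4843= 3.61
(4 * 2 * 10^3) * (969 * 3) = 23256000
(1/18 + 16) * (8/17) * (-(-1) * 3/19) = 68/57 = 1.19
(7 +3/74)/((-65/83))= -43243/4810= -8.99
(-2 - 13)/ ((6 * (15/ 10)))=-5/ 3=-1.67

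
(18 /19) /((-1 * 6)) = -3 /19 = -0.16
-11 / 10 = -1.10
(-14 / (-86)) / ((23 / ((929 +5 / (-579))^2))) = 2025249442972 / 331553349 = 6108.37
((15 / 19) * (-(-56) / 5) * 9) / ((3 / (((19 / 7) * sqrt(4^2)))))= 288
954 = 954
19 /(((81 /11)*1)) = 2.58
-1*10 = -10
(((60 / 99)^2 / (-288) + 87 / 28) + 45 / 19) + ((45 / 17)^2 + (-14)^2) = 314157028915 / 1506884148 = 208.48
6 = 6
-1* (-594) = 594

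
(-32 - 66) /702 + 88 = 30839 /351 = 87.86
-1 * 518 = -518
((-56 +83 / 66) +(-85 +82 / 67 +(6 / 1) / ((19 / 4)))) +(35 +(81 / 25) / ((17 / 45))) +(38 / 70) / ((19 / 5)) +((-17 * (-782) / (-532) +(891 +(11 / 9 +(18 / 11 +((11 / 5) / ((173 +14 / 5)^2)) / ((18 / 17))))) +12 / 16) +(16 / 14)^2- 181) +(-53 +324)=1407118763472145583 / 1622244630934620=867.39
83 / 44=1.89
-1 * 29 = -29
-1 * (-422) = 422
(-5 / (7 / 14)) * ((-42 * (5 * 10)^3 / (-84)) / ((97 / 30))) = -18750000 / 97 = -193298.97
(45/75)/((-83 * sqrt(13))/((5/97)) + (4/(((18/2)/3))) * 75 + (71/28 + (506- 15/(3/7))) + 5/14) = -6311984 * sqrt(13)/218058620789- 2249660/218058620789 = -0.00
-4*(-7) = 28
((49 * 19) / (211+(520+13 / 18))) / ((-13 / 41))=-687078 / 171223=-4.01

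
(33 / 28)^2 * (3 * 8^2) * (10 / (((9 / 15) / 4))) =871200 / 49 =17779.59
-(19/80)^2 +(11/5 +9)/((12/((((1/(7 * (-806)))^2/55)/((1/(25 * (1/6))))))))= -40630345157/720316396800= -0.06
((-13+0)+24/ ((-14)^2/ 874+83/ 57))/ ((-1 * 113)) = -25/ 2203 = -0.01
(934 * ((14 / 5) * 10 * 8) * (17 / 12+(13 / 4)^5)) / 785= 3655497139 / 37680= 97014.26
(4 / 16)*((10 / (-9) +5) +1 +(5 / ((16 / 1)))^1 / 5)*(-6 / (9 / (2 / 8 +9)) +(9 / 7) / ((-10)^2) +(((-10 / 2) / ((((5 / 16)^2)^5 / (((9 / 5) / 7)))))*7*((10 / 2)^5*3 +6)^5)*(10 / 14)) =-6151185040574160118960683217225381079 / 94500000000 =-65091905191260953639795590.00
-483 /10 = -48.30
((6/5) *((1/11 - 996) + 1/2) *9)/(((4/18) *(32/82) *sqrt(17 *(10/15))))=-218179737 *sqrt(102)/59840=-36823.32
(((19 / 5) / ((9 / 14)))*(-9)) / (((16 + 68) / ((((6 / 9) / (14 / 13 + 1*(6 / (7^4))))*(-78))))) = 7709611 / 252690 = 30.51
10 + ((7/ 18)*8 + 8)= 190/ 9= 21.11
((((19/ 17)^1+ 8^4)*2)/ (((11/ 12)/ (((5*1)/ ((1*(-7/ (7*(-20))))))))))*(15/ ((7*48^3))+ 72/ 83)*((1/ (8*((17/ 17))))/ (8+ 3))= 10784221625175/ 1223799808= 8812.08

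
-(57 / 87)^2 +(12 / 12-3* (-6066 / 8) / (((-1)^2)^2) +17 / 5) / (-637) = -4.01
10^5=100000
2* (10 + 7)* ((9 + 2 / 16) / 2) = 1241 / 8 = 155.12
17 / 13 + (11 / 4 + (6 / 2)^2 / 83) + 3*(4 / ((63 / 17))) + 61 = 6199885 / 90636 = 68.40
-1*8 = -8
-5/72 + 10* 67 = 48235/72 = 669.93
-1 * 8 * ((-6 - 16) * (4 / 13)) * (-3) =-2112 / 13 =-162.46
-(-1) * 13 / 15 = 13 / 15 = 0.87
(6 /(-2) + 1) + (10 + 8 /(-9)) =64 /9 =7.11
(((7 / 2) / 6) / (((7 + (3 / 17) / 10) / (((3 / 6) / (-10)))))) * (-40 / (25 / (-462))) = -18326 / 5965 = -3.07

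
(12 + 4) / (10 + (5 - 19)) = -4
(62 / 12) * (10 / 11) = 155 / 33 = 4.70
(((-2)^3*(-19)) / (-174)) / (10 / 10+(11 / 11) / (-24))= -608 / 667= -0.91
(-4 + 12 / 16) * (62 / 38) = -5.30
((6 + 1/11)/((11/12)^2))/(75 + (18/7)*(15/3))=22512/272855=0.08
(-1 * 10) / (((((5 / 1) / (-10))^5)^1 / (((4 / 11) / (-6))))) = -640 / 33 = -19.39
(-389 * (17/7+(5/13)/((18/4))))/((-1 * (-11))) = -800951/9009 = -88.91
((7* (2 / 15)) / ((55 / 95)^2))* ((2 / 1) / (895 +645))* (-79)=-28519 / 99825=-0.29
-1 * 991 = -991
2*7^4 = 4802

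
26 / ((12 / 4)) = 26 / 3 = 8.67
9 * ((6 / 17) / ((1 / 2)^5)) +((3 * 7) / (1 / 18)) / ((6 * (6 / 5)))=5241 / 34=154.15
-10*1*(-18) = 180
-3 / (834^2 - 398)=-3 / 695158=-0.00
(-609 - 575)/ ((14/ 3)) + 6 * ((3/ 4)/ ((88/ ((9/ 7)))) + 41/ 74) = -11410779/ 45584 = -250.32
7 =7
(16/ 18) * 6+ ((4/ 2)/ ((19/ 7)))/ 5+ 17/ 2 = 7969/ 570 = 13.98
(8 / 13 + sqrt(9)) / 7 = 47 / 91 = 0.52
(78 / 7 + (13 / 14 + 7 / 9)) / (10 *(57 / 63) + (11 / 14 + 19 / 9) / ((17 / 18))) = 27523 / 25950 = 1.06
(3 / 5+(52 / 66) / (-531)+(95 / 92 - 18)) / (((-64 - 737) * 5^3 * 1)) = 0.00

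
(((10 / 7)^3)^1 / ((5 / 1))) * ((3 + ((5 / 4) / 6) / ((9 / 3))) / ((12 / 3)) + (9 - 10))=-1675 / 12348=-0.14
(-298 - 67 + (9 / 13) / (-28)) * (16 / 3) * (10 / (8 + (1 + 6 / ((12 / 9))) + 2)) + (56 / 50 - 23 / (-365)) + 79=-18160449358 / 15444975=-1175.82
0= 0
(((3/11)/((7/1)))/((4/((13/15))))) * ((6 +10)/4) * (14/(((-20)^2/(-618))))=-4017/5500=-0.73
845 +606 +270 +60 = 1781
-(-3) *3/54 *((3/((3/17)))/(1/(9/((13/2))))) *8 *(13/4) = 102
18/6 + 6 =9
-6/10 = -3/5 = -0.60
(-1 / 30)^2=1 / 900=0.00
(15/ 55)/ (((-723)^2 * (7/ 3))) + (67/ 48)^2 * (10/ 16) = 100379377897/ 82432272384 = 1.22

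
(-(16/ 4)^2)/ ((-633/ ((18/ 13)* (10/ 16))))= 60/ 2743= 0.02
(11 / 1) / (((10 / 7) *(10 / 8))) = 154 / 25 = 6.16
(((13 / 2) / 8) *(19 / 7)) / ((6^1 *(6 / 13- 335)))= -3211 / 2922528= -0.00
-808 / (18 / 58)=-23432 / 9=-2603.56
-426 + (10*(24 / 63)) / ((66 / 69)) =-97486 / 231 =-422.02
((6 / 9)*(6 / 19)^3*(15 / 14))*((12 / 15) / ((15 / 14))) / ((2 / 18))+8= 279544 / 34295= 8.15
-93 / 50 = -1.86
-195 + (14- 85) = -266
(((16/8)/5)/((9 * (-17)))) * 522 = -116/85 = -1.36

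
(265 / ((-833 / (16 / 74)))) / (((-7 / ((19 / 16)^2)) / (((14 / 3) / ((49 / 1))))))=95665 / 72490992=0.00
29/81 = 0.36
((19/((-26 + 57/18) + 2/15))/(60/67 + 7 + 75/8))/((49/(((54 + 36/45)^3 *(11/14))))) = -2304425987776/18018981925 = -127.89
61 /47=1.30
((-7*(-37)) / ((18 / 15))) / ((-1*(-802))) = 0.27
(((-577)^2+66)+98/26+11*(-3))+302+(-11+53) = 333309.77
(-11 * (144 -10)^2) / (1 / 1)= -197516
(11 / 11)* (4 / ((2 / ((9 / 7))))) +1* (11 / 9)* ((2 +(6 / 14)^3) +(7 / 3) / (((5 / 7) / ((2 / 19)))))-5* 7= -25925486 / 879795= -29.47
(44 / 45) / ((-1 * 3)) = -44 / 135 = -0.33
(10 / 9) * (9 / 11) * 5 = 50 / 11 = 4.55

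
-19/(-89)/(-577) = -19/51353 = -0.00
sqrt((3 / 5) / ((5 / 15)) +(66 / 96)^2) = sqrt(14545) / 80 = 1.51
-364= -364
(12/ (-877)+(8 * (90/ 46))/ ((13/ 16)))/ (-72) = -0.27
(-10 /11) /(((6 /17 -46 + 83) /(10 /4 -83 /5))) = 0.34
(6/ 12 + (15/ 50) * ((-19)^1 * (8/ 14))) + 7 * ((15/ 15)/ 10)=-72/ 35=-2.06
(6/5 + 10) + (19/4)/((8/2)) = 991/80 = 12.39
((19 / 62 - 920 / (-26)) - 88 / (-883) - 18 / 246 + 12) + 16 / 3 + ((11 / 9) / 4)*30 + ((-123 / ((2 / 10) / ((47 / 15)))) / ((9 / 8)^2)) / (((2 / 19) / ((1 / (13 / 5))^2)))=-2077.49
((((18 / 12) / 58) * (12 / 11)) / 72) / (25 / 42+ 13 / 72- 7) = -63 / 1000703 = -0.00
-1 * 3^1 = -3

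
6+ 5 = 11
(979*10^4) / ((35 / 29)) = 56782000 / 7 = 8111714.29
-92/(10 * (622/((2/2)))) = -23/1555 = -0.01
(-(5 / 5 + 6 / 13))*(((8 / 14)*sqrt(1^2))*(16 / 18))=-608 / 819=-0.74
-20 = -20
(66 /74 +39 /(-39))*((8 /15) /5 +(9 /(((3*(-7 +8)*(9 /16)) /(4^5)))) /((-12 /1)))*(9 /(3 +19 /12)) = 4914048 /50875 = 96.59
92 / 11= 8.36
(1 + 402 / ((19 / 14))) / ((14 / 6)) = 16941 / 133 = 127.38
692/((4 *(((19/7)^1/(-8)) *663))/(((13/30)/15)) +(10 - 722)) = -4844/223009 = -0.02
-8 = -8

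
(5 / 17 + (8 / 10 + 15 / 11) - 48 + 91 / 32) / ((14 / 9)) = -11497851 / 418880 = -27.45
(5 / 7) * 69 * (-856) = -295320 / 7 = -42188.57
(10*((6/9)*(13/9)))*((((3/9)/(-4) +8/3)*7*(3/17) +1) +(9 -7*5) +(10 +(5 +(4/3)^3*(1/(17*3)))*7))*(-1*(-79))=665131415/37179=17889.98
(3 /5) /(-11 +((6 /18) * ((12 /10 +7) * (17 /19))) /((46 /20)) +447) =0.00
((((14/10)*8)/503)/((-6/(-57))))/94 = 0.00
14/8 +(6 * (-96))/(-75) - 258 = -24857/100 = -248.57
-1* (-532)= 532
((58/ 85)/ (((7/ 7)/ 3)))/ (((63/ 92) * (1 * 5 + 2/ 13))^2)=82964128/ 504810495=0.16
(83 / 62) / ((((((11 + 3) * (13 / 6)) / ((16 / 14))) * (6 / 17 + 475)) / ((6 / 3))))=33864 / 159575507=0.00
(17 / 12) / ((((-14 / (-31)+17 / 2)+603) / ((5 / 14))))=2635 / 3187044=0.00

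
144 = 144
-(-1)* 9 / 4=9 / 4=2.25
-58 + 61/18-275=-329.61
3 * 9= 27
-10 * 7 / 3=-70 / 3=-23.33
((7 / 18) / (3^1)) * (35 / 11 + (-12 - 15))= -917 / 297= -3.09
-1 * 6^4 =-1296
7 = 7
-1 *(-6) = 6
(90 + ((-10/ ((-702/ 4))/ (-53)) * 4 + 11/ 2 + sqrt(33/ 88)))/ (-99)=-3553013/ 3683394 - sqrt(6)/ 396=-0.97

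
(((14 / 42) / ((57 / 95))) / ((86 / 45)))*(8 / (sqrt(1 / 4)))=200 / 43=4.65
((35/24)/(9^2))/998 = 35/1940112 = 0.00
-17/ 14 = -1.21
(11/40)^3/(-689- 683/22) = -14641/506912000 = -0.00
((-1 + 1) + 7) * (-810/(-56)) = 405/4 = 101.25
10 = 10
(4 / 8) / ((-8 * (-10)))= 1 / 160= 0.01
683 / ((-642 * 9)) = -683 / 5778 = -0.12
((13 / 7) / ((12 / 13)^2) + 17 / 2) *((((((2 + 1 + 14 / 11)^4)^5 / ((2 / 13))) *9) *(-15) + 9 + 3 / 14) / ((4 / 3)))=-30490539415525987579067587195884479476445 / 1054871992054254094427168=-28904492341434543.01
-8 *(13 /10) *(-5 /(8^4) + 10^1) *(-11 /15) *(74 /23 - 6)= -1171313 /5520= -212.19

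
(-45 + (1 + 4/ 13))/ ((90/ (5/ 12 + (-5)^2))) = -4331/ 351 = -12.34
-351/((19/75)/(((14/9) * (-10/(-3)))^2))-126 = -6391546/171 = -37377.46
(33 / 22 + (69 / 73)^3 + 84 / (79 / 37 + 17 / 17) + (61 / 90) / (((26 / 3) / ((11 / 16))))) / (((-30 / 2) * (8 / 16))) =-4109935696363 / 1055947744800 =-3.89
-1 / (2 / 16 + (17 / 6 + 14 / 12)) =-0.24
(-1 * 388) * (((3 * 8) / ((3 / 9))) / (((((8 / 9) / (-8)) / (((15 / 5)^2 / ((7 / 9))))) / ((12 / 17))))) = 244384128 / 119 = 2053648.13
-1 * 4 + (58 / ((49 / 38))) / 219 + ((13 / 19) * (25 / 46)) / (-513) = -6086929405 / 1603790874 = -3.80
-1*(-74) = 74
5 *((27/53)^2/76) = 3645/213484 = 0.02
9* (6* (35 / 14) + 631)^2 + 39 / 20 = 75116919 / 20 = 3755845.95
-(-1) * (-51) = -51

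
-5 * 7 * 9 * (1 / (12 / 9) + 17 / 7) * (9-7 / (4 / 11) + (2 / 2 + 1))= 132165 / 16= 8260.31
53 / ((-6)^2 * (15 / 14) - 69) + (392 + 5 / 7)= 582940 / 1491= 390.97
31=31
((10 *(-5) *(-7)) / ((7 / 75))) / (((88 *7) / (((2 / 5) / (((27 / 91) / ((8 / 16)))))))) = 1625 / 396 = 4.10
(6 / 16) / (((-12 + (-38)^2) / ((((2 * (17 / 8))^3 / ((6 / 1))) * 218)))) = 535517 / 733184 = 0.73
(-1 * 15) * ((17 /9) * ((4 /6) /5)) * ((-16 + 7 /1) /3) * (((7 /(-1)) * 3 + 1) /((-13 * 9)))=680 /351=1.94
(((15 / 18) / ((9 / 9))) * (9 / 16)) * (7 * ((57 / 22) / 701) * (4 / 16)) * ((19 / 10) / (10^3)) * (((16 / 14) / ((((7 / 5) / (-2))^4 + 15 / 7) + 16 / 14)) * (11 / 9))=12635 / 5536374624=0.00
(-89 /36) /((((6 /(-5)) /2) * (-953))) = -445 /102924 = -0.00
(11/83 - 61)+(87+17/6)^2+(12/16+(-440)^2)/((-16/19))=-10608199843/47808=-221891.73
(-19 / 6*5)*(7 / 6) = -665 / 36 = -18.47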